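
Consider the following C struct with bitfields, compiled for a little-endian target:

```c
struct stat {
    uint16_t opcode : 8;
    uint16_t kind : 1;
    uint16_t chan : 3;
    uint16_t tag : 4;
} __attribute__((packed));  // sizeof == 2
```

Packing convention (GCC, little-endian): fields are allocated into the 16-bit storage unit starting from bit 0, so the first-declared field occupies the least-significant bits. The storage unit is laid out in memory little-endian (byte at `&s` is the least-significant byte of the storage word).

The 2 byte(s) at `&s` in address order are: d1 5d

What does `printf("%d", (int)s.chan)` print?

6

[0]=0xd1 [1]=0x5d (little-endian) → word 0x5dd1
opcode [0+:8] = (word>>0) & 0xff = 209
kind [8+:1] = (word>>8) & 0x1 = 1
chan [9+:3] = (word>>9) & 0x7 = 6  ←
tag [12+:4] = (word>>12) & 0xf = 5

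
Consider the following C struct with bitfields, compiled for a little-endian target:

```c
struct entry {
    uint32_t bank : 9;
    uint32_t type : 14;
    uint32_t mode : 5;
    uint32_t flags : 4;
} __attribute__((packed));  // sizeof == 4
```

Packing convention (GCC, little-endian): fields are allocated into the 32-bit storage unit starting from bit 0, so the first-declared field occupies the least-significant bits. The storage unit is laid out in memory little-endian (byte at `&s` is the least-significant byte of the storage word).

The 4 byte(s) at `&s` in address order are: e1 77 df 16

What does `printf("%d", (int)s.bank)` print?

481

[0]=0xe1 [1]=0x77 [2]=0xdf [3]=0x16 (little-endian) → word 0x16df77e1
bank [0+:9] = (word>>0) & 0x1ff = 481  ←
type [9+:14] = (word>>9) & 0x3fff = 12219
mode [23+:5] = (word>>23) & 0x1f = 13
flags [28+:4] = (word>>28) & 0xf = 1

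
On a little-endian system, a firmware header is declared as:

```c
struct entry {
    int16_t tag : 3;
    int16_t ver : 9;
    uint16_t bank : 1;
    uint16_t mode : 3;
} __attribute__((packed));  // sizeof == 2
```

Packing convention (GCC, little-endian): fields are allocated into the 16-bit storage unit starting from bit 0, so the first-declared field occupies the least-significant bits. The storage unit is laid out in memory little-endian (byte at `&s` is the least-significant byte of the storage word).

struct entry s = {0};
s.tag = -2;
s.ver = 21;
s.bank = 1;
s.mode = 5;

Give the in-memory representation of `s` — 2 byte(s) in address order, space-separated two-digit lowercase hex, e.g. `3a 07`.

ae b0

tag (3b) val=-2 bits=0x6 at bit 0: 0x0006
ver (9b) val=21 bits=0x15 at bit 3: 0x00ae
bank (1b) val=1 bits=0x1 at bit 12: 0x10ae
mode (3b) val=5 bits=0x5 at bit 13: 0xb0ae
word = 0xb0ae → little-endian bytes:
  [0]=0xae  [1]=0xb0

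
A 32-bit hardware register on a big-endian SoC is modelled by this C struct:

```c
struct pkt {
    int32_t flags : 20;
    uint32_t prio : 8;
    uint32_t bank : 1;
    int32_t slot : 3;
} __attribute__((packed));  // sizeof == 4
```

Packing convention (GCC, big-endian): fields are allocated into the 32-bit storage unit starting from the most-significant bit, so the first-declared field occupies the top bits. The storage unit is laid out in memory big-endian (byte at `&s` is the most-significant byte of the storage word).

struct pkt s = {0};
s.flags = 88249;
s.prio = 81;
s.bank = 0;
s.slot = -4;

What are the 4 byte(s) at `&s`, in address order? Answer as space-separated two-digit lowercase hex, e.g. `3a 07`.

15 8b 95 14

flags (20b) val=88249 bits=0x158b9 at bit 12: 0x158b9000
prio (8b) val=81 bits=0x51 at bit 4: 0x158b9510
bank (1b) val=0 bits=0x0 at bit 3: 0x158b9510
slot (3b) val=-4 bits=0x4 at bit 0: 0x158b9514
word = 0x158b9514 → big-endian bytes:
  [0]=0x15  [1]=0x8b  [2]=0x95  [3]=0x14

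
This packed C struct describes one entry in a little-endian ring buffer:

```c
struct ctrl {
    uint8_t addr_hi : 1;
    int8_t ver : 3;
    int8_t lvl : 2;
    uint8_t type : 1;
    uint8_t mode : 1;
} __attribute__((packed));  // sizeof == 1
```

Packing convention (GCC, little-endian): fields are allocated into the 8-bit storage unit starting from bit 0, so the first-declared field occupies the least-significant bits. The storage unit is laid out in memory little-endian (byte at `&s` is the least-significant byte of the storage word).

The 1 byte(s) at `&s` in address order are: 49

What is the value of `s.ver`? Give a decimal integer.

-4

[0]=0x49 (little-endian) → word 0x49
addr_hi [0+:1] = (word>>0) & 0x1 = 1
ver [1+:3] = (word>>1) & 0x7 = 4  ←
lvl [4+:2] = (word>>4) & 0x3 = 0
type [6+:1] = (word>>6) & 0x1 = 1
mode [7+:1] = (word>>7) & 0x1 = 0
ver signed 3b, MSB=1: 4 - 8 = -4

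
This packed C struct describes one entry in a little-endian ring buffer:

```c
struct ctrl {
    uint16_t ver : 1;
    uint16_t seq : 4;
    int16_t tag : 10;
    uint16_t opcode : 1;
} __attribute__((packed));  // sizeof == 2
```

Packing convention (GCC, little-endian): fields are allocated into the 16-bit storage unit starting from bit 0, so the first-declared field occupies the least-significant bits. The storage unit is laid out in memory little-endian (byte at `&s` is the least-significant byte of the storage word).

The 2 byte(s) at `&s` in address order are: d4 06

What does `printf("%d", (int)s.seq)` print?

10

[0]=0xd4 [1]=0x06 (little-endian) → word 0x06d4
ver:1 @ bit 0 → (0x06d4>>0)&0x1 = 0x0
seq:4 @ bit 1 → (0x06d4>>1)&0xf = 0xa  ←
tag:10 @ bit 5 → (0x06d4>>5)&0x3ff = 0x36
opcode:1 @ bit 15 → (0x06d4>>15)&0x1 = 0x0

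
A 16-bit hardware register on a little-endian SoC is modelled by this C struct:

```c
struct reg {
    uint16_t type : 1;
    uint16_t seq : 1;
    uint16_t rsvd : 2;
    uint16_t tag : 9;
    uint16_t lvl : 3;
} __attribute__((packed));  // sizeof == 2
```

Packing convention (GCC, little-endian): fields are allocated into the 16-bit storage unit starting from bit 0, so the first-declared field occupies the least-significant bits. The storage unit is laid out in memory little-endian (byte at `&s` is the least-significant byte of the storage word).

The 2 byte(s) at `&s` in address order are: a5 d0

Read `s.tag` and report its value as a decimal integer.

266

[0]=0xa5 [1]=0xd0 (little-endian) → word 0xd0a5
type:1 @ bit 0 → (0xd0a5>>0)&0x1 = 0x1
seq:1 @ bit 1 → (0xd0a5>>1)&0x1 = 0x0
rsvd:2 @ bit 2 → (0xd0a5>>2)&0x3 = 0x1
tag:9 @ bit 4 → (0xd0a5>>4)&0x1ff = 0x10a  ←
lvl:3 @ bit 13 → (0xd0a5>>13)&0x7 = 0x6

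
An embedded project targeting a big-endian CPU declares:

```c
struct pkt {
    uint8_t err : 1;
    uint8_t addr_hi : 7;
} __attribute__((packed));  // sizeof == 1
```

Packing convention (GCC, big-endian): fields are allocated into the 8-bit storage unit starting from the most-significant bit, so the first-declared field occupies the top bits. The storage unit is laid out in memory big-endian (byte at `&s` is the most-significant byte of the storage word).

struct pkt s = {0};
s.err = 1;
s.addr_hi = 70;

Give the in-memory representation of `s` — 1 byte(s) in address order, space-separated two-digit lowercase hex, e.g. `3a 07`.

c6

[7+:1] err=1 & 0x1 = 0x1; word=0x80
[0+:7] addr_hi=70 & 0x7f = 0x46; word=0xc6
word = 0xc6 → big-endian bytes:
  [0]=0xc6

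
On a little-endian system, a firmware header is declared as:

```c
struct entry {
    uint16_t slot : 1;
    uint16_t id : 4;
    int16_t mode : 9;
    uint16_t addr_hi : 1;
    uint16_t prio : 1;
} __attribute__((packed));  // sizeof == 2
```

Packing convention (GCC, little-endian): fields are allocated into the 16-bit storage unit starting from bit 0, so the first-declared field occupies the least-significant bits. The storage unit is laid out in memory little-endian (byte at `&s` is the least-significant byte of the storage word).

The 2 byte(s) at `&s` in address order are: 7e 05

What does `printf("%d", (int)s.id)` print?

15

[0]=0x7e [1]=0x05 (little-endian) → word 0x057e
slot [0+:1] = (word>>0) & 0x1 = 0
id [1+:4] = (word>>1) & 0xf = 15  ←
mode [5+:9] = (word>>5) & 0x1ff = 43
addr_hi [14+:1] = (word>>14) & 0x1 = 0
prio [15+:1] = (word>>15) & 0x1 = 0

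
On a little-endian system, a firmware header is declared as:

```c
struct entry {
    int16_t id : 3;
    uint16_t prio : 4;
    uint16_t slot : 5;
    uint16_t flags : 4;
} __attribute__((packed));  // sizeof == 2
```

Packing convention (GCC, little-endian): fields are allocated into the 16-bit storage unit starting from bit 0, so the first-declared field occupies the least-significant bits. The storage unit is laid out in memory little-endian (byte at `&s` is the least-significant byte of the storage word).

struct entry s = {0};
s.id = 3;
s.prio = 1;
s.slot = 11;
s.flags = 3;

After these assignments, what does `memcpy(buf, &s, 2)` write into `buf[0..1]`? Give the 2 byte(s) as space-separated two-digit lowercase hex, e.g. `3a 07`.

8b 35

[0+:3] id=3 & 0x7 = 0x3; word=0x0003
[3+:4] prio=1 & 0xf = 0x1; word=0x000b
[7+:5] slot=11 & 0x1f = 0xb; word=0x058b
[12+:4] flags=3 & 0xf = 0x3; word=0x358b
word = 0x358b → little-endian bytes:
  [0]=0x8b  [1]=0x35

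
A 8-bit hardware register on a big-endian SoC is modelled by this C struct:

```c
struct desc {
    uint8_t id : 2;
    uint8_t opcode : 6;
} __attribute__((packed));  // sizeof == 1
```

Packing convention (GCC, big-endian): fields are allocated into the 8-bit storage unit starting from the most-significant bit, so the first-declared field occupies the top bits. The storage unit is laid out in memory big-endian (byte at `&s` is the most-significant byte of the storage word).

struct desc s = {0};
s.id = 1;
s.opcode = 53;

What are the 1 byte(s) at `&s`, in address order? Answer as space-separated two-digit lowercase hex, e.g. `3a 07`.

75

[6+:2] id=1 & 0x3 = 0x1; word=0x40
[0+:6] opcode=53 & 0x3f = 0x35; word=0x75
word = 0x75 → big-endian bytes:
  [0]=0x75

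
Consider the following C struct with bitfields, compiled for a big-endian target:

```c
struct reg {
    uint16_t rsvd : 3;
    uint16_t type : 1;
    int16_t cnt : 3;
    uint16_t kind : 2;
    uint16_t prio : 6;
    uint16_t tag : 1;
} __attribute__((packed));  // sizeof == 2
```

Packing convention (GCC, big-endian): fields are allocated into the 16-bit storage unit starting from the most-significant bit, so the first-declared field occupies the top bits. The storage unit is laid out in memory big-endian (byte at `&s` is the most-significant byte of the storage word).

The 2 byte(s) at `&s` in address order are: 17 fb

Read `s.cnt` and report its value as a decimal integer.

3

[0]=0x17 [1]=0xfb (big-endian) → word 0x17fb
rsvd [13+:3] = (word>>13) & 0x7 = 0
type [12+:1] = (word>>12) & 0x1 = 1
cnt [9+:3] = (word>>9) & 0x7 = 3  ←
kind [7+:2] = (word>>7) & 0x3 = 3
prio [1+:6] = (word>>1) & 0x3f = 61
tag [0+:1] = (word>>0) & 0x1 = 1
cnt signed 3b, MSB=0: value = 3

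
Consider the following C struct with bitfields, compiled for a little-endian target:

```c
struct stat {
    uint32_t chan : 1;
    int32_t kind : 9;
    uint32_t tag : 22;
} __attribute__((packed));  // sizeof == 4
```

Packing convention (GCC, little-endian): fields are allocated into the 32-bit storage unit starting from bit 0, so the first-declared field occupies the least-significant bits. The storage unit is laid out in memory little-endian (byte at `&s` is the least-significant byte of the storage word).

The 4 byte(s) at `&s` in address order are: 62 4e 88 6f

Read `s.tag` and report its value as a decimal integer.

1827347

[0]=0x62 [1]=0x4e [2]=0x88 [3]=0x6f (little-endian) → word 0x6f884e62
chan:1 @ bit 0 → (0x6f884e62>>0)&0x1 = 0x0
kind:9 @ bit 1 → (0x6f884e62>>1)&0x1ff = 0x131
tag:22 @ bit 10 → (0x6f884e62>>10)&0x3fffff = 0x1be213  ←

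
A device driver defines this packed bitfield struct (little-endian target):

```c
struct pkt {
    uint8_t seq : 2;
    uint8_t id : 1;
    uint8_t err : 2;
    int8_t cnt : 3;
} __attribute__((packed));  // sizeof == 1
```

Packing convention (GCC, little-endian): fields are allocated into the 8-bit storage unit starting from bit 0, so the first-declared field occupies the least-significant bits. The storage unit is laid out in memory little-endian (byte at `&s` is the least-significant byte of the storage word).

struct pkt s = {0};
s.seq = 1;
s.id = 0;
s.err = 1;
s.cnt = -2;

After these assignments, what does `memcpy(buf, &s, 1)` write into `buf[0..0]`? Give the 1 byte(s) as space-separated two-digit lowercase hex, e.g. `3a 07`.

c9

[0+:2] seq=1 & 0x3 = 0x1; word=0x01
[2+:1] id=0 & 0x1 = 0x0; word=0x01
[3+:2] err=1 & 0x3 = 0x1; word=0x09
[5+:3] cnt=-2 & 0x7 = 0x6; word=0xc9
word = 0xc9 → little-endian bytes:
  [0]=0xc9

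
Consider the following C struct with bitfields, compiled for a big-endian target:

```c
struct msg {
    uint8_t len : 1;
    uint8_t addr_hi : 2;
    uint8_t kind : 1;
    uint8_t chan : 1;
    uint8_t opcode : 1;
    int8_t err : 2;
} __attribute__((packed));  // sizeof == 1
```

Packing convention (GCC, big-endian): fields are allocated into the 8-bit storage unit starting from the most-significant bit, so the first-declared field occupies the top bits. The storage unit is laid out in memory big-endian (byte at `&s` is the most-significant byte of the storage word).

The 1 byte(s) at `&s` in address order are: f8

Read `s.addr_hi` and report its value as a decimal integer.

3

[0]=0xf8 (big-endian) → word 0xf8
len:1 @ bit 7 → (0xf8>>7)&0x1 = 0x1
addr_hi:2 @ bit 5 → (0xf8>>5)&0x3 = 0x3  ←
kind:1 @ bit 4 → (0xf8>>4)&0x1 = 0x1
chan:1 @ bit 3 → (0xf8>>3)&0x1 = 0x1
opcode:1 @ bit 2 → (0xf8>>2)&0x1 = 0x0
err:2 @ bit 0 → (0xf8>>0)&0x3 = 0x0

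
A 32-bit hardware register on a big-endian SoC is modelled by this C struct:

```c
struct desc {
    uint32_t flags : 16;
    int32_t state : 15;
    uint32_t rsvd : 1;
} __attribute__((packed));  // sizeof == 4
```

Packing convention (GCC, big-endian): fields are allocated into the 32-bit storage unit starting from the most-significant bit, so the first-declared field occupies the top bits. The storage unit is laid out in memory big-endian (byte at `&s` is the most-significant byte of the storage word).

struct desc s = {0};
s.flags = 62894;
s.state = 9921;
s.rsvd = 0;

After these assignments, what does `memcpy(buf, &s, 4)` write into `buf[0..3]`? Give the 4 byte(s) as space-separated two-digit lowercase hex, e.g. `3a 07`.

f5 ae 4d 82

flags:16 = 62894 → 0xf5ae << 16 → word 0xf5ae0000
state:15 = 9921 → 0x26c1 << 1 → word 0xf5ae4d82
rsvd:1 = 0 → 0x0 << 0 → word 0xf5ae4d82
word = 0xf5ae4d82 → big-endian bytes:
  [0]=0xf5  [1]=0xae  [2]=0x4d  [3]=0x82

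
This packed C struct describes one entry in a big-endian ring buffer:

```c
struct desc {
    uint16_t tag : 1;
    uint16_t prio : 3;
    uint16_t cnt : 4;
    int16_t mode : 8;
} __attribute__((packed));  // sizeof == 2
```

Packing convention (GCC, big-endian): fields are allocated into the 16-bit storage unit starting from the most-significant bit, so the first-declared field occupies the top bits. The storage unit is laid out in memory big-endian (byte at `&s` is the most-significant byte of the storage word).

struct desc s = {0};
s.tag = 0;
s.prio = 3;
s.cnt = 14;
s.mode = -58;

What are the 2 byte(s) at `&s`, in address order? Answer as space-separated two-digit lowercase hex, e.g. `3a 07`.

3e c6

tag:1 = 0 → 0x0 << 15 → word 0x0000
prio:3 = 3 → 0x3 << 12 → word 0x3000
cnt:4 = 14 → 0xe << 8 → word 0x3e00
mode:8 = -58 → 0xc6 << 0 → word 0x3ec6
word = 0x3ec6 → big-endian bytes:
  [0]=0x3e  [1]=0xc6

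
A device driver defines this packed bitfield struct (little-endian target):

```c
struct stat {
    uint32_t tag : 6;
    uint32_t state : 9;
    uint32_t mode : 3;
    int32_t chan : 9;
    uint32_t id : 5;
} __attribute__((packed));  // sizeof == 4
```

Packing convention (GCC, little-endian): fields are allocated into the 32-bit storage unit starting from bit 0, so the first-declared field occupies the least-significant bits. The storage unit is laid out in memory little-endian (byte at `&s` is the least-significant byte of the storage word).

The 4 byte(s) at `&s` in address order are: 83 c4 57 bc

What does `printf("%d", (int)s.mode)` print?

7

[0]=0x83 [1]=0xc4 [2]=0x57 [3]=0xbc (little-endian) → word 0xbc57c483
tag [0+:6] = (word>>0) & 0x3f = 3
state [6+:9] = (word>>6) & 0x1ff = 274
mode [15+:3] = (word>>15) & 0x7 = 7  ←
chan [18+:9] = (word>>18) & 0x1ff = 277
id [27+:5] = (word>>27) & 0x1f = 23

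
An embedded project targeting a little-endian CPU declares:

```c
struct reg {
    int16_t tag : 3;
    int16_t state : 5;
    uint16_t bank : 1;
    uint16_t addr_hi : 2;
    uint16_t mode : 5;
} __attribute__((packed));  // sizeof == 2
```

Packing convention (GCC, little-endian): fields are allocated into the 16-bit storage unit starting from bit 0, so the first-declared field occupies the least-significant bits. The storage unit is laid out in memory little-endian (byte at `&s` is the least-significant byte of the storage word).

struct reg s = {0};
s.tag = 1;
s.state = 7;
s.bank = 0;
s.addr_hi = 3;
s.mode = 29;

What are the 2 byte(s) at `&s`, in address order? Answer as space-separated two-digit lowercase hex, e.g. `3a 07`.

[0+:3] tag=1 & 0x7 = 0x1; word=0x0001
[3+:5] state=7 & 0x1f = 0x7; word=0x0039
[8+:1] bank=0 & 0x1 = 0x0; word=0x0039
[9+:2] addr_hi=3 & 0x3 = 0x3; word=0x0639
[11+:5] mode=29 & 0x1f = 0x1d; word=0xee39
word = 0xee39 → little-endian bytes:
  [0]=0x39  [1]=0xee

39 ee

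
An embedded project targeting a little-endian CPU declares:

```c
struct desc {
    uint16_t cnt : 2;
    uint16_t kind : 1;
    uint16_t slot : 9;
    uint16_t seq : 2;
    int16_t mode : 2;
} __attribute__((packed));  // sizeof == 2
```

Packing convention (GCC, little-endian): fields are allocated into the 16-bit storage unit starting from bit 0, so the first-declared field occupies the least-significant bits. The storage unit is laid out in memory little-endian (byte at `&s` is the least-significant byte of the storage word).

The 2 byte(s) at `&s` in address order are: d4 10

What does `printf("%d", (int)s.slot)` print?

[0]=0xd4 [1]=0x10 (little-endian) → word 0x10d4
cnt [0+:2] = (word>>0) & 0x3 = 0
kind [2+:1] = (word>>2) & 0x1 = 1
slot [3+:9] = (word>>3) & 0x1ff = 26  ←
seq [12+:2] = (word>>12) & 0x3 = 1
mode [14+:2] = (word>>14) & 0x3 = 0

26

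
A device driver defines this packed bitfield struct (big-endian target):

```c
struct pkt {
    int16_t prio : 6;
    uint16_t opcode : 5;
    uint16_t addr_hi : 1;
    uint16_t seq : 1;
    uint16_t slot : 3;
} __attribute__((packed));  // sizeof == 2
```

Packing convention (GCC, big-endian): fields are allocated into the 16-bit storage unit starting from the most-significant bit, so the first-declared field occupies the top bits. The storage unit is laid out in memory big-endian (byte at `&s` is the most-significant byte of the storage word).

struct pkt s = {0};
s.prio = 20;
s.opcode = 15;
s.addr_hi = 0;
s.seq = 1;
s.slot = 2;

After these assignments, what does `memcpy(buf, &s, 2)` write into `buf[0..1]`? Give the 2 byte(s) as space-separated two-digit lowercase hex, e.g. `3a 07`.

prio (6b) val=20 bits=0x14 at bit 10: 0x5000
opcode (5b) val=15 bits=0xf at bit 5: 0x51e0
addr_hi (1b) val=0 bits=0x0 at bit 4: 0x51e0
seq (1b) val=1 bits=0x1 at bit 3: 0x51e8
slot (3b) val=2 bits=0x2 at bit 0: 0x51ea
word = 0x51ea → big-endian bytes:
  [0]=0x51  [1]=0xea

51 ea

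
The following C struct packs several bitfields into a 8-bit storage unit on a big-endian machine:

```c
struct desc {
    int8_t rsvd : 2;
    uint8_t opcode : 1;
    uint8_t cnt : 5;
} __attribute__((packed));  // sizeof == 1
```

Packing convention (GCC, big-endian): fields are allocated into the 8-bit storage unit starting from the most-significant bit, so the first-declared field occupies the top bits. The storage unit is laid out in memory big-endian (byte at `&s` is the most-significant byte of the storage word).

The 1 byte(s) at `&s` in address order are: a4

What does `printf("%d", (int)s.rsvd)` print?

[0]=0xa4 (big-endian) → word 0xa4
rsvd:2 @ bit 6 → (0xa4>>6)&0x3 = 0x2  ←
opcode:1 @ bit 5 → (0xa4>>5)&0x1 = 0x1
cnt:5 @ bit 0 → (0xa4>>0)&0x1f = 0x4
rsvd signed 2b, MSB=1: 2 - 4 = -2

-2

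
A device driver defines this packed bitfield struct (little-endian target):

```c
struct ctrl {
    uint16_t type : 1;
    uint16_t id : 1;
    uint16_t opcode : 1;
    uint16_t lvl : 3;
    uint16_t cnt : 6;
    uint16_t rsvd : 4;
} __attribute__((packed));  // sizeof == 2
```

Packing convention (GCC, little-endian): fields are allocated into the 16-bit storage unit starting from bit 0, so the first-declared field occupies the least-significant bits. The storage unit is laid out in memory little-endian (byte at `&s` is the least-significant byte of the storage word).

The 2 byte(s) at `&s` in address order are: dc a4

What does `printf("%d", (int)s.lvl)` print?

[0]=0xdc [1]=0xa4 (little-endian) → word 0xa4dc
type [0+:1] = (word>>0) & 0x1 = 0
id [1+:1] = (word>>1) & 0x1 = 0
opcode [2+:1] = (word>>2) & 0x1 = 1
lvl [3+:3] = (word>>3) & 0x7 = 3  ←
cnt [6+:6] = (word>>6) & 0x3f = 19
rsvd [12+:4] = (word>>12) & 0xf = 10

3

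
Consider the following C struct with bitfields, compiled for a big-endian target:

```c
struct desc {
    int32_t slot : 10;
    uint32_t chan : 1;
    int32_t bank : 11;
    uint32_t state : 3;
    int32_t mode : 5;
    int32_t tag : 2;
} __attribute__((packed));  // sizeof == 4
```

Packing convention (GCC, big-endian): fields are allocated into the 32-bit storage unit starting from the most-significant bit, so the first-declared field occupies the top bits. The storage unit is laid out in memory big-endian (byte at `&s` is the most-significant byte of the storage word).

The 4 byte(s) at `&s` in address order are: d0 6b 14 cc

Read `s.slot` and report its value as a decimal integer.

-191

[0]=0xd0 [1]=0x6b [2]=0x14 [3]=0xcc (big-endian) → word 0xd06b14cc
slot [22+:10] = (word>>22) & 0x3ff = 833  ←
chan [21+:1] = (word>>21) & 0x1 = 1
bank [10+:11] = (word>>10) & 0x7ff = 709
state [7+:3] = (word>>7) & 0x7 = 1
mode [2+:5] = (word>>2) & 0x1f = 19
tag [0+:2] = (word>>0) & 0x3 = 0
slot signed 10b, MSB=1: 833 - 1024 = -191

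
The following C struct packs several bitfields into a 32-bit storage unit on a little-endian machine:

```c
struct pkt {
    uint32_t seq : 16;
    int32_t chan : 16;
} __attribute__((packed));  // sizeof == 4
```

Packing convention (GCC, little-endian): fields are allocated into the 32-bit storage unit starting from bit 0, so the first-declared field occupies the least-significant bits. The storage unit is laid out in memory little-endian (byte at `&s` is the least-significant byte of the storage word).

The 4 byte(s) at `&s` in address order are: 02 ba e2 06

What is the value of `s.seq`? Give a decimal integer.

[0]=0x02 [1]=0xba [2]=0xe2 [3]=0x06 (little-endian) → word 0x06e2ba02
seq:16 @ bit 0 → (0x06e2ba02>>0)&0xffff = 0xba02  ←
chan:16 @ bit 16 → (0x06e2ba02>>16)&0xffff = 0x6e2

47618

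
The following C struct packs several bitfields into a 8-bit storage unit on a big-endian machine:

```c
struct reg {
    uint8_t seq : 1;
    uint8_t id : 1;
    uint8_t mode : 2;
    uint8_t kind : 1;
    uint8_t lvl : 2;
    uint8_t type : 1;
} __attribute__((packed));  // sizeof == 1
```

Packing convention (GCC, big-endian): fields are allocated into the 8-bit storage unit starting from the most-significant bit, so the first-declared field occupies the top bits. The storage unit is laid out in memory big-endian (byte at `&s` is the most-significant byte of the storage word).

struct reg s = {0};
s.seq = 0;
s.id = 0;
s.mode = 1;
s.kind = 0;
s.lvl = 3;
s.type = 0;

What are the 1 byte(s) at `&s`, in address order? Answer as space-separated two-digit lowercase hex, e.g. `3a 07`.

seq:1 = 0 → 0x0 << 7 → word 0x00
id:1 = 0 → 0x0 << 6 → word 0x00
mode:2 = 1 → 0x1 << 4 → word 0x10
kind:1 = 0 → 0x0 << 3 → word 0x10
lvl:2 = 3 → 0x3 << 1 → word 0x16
type:1 = 0 → 0x0 << 0 → word 0x16
word = 0x16 → big-endian bytes:
  [0]=0x16

16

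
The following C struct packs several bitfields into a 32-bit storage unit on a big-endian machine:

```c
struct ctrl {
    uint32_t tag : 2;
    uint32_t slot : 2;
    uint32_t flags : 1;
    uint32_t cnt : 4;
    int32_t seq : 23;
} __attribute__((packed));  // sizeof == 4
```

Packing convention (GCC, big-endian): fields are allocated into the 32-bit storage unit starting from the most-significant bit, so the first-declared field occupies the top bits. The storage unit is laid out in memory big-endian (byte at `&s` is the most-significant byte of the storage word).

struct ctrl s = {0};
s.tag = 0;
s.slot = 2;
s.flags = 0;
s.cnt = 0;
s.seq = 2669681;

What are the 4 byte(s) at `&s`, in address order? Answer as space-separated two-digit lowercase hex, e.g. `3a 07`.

20 28 bc 71

tag:2 = 0 → 0x0 << 30 → word 0x00000000
slot:2 = 2 → 0x2 << 28 → word 0x20000000
flags:1 = 0 → 0x0 << 27 → word 0x20000000
cnt:4 = 0 → 0x0 << 23 → word 0x20000000
seq:23 = 2669681 → 0x28bc71 << 0 → word 0x2028bc71
word = 0x2028bc71 → big-endian bytes:
  [0]=0x20  [1]=0x28  [2]=0xbc  [3]=0x71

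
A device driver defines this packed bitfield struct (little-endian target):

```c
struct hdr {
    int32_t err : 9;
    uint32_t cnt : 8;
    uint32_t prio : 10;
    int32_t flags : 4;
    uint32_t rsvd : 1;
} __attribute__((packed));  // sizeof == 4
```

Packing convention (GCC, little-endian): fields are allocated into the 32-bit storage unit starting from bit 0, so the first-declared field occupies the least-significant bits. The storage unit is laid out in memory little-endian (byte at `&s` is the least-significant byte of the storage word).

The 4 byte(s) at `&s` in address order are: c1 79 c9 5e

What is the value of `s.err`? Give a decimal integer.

-63

[0]=0xc1 [1]=0x79 [2]=0xc9 [3]=0x5e (little-endian) → word 0x5ec979c1
err:9 @ bit 0 → (0x5ec979c1>>0)&0x1ff = 0x1c1  ←
cnt:8 @ bit 9 → (0x5ec979c1>>9)&0xff = 0xbc
prio:10 @ bit 17 → (0x5ec979c1>>17)&0x3ff = 0x364
flags:4 @ bit 27 → (0x5ec979c1>>27)&0xf = 0xb
rsvd:1 @ bit 31 → (0x5ec979c1>>31)&0x1 = 0x0
err signed 9b, MSB=1: 449 - 512 = -63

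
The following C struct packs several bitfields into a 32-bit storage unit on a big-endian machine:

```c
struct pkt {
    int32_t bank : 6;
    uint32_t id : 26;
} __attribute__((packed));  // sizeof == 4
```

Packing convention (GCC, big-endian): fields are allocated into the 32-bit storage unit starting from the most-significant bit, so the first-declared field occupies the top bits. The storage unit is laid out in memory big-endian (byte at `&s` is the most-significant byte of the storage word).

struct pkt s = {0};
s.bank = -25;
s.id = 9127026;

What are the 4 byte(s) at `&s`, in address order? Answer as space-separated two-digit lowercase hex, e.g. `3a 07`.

bank:6 = -25 → 0x27 << 26 → word 0x9c000000
id:26 = 9127026 → 0x8b4472 << 0 → word 0x9c8b4472
word = 0x9c8b4472 → big-endian bytes:
  [0]=0x9c  [1]=0x8b  [2]=0x44  [3]=0x72

9c 8b 44 72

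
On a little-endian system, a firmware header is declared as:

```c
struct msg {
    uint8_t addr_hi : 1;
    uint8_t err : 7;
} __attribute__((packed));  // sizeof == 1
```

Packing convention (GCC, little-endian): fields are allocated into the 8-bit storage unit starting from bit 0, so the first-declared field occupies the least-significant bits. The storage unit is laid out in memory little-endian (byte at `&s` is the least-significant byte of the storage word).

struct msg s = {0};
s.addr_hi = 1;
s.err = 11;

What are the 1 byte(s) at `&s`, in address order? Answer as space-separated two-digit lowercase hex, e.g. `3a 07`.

addr_hi (1b) val=1 bits=0x1 at bit 0: 0x01
err (7b) val=11 bits=0xb at bit 1: 0x17
word = 0x17 → little-endian bytes:
  [0]=0x17

17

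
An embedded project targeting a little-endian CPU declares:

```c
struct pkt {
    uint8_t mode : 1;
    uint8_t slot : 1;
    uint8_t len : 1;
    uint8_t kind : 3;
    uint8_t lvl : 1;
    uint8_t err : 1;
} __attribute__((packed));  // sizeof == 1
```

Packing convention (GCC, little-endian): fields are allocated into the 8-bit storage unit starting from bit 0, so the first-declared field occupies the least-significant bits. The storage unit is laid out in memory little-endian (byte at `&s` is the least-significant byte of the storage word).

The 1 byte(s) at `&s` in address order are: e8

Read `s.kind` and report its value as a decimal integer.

[0]=0xe8 (little-endian) → word 0xe8
mode [0+:1] = (word>>0) & 0x1 = 0
slot [1+:1] = (word>>1) & 0x1 = 0
len [2+:1] = (word>>2) & 0x1 = 0
kind [3+:3] = (word>>3) & 0x7 = 5  ←
lvl [6+:1] = (word>>6) & 0x1 = 1
err [7+:1] = (word>>7) & 0x1 = 1

5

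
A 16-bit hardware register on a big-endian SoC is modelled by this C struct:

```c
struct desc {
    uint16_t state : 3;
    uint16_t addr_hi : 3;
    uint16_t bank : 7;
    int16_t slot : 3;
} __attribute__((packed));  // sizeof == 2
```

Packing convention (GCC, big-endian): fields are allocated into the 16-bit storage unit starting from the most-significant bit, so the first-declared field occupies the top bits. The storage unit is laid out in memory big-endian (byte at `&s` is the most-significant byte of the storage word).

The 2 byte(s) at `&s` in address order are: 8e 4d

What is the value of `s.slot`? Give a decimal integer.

[0]=0x8e [1]=0x4d (big-endian) → word 0x8e4d
state:3 @ bit 13 → (0x8e4d>>13)&0x7 = 0x4
addr_hi:3 @ bit 10 → (0x8e4d>>10)&0x7 = 0x3
bank:7 @ bit 3 → (0x8e4d>>3)&0x7f = 0x49
slot:3 @ bit 0 → (0x8e4d>>0)&0x7 = 0x5  ←
slot signed 3b, MSB=1: 5 - 8 = -3

-3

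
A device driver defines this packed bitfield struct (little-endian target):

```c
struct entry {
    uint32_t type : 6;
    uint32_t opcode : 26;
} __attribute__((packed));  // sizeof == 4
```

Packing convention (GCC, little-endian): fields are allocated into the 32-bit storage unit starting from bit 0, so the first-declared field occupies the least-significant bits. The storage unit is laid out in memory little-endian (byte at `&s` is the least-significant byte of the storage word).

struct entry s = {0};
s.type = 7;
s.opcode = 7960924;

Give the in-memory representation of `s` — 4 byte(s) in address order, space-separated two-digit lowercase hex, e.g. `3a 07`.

type:6 = 7 → 0x7 << 0 → word 0x00000007
opcode:26 = 7960924 → 0x79795c << 6 → word 0x1e5e5707
word = 0x1e5e5707 → little-endian bytes:
  [0]=0x07  [1]=0x57  [2]=0x5e  [3]=0x1e

07 57 5e 1e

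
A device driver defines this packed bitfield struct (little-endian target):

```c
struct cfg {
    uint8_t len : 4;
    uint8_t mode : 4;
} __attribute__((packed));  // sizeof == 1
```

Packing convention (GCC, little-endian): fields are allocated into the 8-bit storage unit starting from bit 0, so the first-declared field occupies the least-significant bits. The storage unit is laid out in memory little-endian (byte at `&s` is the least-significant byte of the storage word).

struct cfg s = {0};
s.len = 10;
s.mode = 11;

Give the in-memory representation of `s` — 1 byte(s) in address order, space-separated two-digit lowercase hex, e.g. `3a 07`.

len (4b) val=10 bits=0xa at bit 0: 0x0a
mode (4b) val=11 bits=0xb at bit 4: 0xba
word = 0xba → little-endian bytes:
  [0]=0xba

ba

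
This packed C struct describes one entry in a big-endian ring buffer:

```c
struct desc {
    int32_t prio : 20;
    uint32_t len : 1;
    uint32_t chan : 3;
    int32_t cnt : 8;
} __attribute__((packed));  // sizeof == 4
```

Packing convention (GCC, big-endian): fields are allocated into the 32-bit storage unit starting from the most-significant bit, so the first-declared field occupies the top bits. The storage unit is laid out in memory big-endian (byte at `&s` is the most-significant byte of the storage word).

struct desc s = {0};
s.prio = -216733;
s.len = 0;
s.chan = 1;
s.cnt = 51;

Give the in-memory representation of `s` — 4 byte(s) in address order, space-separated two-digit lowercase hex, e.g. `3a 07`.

cb 16 31 33

prio:20 = -216733 → 0xcb163 << 12 → word 0xcb163000
len:1 = 0 → 0x0 << 11 → word 0xcb163000
chan:3 = 1 → 0x1 << 8 → word 0xcb163100
cnt:8 = 51 → 0x33 << 0 → word 0xcb163133
word = 0xcb163133 → big-endian bytes:
  [0]=0xcb  [1]=0x16  [2]=0x31  [3]=0x33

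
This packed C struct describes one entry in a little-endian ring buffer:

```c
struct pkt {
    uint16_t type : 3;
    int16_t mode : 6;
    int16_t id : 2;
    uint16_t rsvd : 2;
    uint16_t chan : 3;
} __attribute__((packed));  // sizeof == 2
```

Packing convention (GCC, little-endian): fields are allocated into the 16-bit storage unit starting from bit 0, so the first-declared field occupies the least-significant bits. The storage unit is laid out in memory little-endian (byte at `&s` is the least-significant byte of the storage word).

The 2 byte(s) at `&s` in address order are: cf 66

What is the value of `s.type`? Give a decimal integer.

7

[0]=0xcf [1]=0x66 (little-endian) → word 0x66cf
type [0+:3] = (word>>0) & 0x7 = 7  ←
mode [3+:6] = (word>>3) & 0x3f = 25
id [9+:2] = (word>>9) & 0x3 = 3
rsvd [11+:2] = (word>>11) & 0x3 = 0
chan [13+:3] = (word>>13) & 0x7 = 3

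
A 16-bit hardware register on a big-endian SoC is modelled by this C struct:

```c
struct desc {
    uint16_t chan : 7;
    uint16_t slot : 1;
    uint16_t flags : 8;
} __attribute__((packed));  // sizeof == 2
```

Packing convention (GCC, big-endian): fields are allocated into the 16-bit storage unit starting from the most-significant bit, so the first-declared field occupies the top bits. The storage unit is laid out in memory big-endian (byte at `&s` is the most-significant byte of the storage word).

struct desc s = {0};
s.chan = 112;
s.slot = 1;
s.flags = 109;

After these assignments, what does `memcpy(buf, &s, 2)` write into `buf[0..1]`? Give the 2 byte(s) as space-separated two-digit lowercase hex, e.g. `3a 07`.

chan (7b) val=112 bits=0x70 at bit 9: 0xe000
slot (1b) val=1 bits=0x1 at bit 8: 0xe100
flags (8b) val=109 bits=0x6d at bit 0: 0xe16d
word = 0xe16d → big-endian bytes:
  [0]=0xe1  [1]=0x6d

e1 6d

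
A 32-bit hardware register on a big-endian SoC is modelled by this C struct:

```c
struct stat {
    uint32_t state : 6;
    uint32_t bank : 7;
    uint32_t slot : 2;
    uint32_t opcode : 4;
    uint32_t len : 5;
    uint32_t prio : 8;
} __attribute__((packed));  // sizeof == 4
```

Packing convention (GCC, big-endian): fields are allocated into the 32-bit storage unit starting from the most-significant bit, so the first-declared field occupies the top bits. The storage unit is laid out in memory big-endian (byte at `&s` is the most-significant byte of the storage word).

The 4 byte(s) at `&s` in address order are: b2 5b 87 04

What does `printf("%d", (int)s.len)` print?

7

[0]=0xb2 [1]=0x5b [2]=0x87 [3]=0x04 (big-endian) → word 0xb25b8704
state:6 @ bit 26 → (0xb25b8704>>26)&0x3f = 0x2c
bank:7 @ bit 19 → (0xb25b8704>>19)&0x7f = 0x4b
slot:2 @ bit 17 → (0xb25b8704>>17)&0x3 = 0x1
opcode:4 @ bit 13 → (0xb25b8704>>13)&0xf = 0xc
len:5 @ bit 8 → (0xb25b8704>>8)&0x1f = 0x7  ←
prio:8 @ bit 0 → (0xb25b8704>>0)&0xff = 0x4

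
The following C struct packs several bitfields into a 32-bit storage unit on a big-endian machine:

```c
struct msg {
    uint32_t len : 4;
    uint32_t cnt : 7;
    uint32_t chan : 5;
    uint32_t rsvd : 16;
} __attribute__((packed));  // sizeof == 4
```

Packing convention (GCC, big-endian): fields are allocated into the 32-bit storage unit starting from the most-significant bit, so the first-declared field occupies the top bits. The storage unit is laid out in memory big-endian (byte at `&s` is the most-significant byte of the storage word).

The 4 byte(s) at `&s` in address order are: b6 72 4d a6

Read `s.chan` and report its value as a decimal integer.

[0]=0xb6 [1]=0x72 [2]=0x4d [3]=0xa6 (big-endian) → word 0xb6724da6
len:4 @ bit 28 → (0xb6724da6>>28)&0xf = 0xb
cnt:7 @ bit 21 → (0xb6724da6>>21)&0x7f = 0x33
chan:5 @ bit 16 → (0xb6724da6>>16)&0x1f = 0x12  ←
rsvd:16 @ bit 0 → (0xb6724da6>>0)&0xffff = 0x4da6

18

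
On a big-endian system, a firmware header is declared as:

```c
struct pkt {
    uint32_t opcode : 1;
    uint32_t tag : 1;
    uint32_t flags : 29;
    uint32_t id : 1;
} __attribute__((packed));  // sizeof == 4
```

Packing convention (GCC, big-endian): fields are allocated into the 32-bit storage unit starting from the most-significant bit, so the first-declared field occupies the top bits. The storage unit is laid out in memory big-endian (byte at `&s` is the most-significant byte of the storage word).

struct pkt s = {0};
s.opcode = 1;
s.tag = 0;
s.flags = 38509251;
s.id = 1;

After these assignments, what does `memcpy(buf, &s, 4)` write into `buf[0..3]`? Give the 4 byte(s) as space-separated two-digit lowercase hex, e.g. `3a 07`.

opcode (1b) val=1 bits=0x1 at bit 31: 0x80000000
tag (1b) val=0 bits=0x0 at bit 30: 0x80000000
flags (29b) val=38509251 bits=0x24b9ac3 at bit 1: 0x84973586
id (1b) val=1 bits=0x1 at bit 0: 0x84973587
word = 0x84973587 → big-endian bytes:
  [0]=0x84  [1]=0x97  [2]=0x35  [3]=0x87

84 97 35 87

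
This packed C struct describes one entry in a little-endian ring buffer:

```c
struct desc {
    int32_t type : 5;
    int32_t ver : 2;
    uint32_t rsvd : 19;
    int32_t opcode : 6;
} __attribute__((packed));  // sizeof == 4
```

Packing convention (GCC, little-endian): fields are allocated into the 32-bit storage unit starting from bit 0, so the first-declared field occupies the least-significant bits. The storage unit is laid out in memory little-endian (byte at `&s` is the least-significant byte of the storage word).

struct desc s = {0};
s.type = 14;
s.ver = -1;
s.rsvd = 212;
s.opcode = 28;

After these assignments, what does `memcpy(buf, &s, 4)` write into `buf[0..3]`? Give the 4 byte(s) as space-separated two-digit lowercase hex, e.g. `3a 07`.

6e 6a 00 70

[0+:5] type=14 & 0x1f = 0xe; word=0x0000000e
[5+:2] ver=-1 & 0x3 = 0x3; word=0x0000006e
[7+:19] rsvd=212 & 0x7ffff = 0xd4; word=0x00006a6e
[26+:6] opcode=28 & 0x3f = 0x1c; word=0x70006a6e
word = 0x70006a6e → little-endian bytes:
  [0]=0x6e  [1]=0x6a  [2]=0x00  [3]=0x70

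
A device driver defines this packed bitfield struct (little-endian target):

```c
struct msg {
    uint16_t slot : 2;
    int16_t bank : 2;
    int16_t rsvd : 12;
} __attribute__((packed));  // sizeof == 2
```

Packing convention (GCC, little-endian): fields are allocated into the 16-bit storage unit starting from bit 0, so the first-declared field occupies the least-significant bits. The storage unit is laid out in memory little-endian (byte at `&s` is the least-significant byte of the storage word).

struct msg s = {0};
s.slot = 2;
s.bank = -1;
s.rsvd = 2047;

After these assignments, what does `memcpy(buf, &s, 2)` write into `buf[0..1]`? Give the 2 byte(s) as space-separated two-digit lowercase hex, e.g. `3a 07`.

slot:2 = 2 → 0x2 << 0 → word 0x0002
bank:2 = -1 → 0x3 << 2 → word 0x000e
rsvd:12 = 2047 → 0x7ff << 4 → word 0x7ffe
word = 0x7ffe → little-endian bytes:
  [0]=0xfe  [1]=0x7f

fe 7f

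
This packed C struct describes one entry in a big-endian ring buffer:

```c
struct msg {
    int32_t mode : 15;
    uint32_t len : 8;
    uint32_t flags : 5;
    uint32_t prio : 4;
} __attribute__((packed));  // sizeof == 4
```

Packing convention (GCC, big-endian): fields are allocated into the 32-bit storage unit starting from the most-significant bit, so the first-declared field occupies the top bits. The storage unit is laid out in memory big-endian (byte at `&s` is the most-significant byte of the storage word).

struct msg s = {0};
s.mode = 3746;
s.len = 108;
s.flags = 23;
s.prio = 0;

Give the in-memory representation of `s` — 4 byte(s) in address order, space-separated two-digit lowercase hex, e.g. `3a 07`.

1d 44 d9 70

[17+:15] mode=3746 & 0x7fff = 0xea2; word=0x1d440000
[9+:8] len=108 & 0xff = 0x6c; word=0x1d44d800
[4+:5] flags=23 & 0x1f = 0x17; word=0x1d44d970
[0+:4] prio=0 & 0xf = 0x0; word=0x1d44d970
word = 0x1d44d970 → big-endian bytes:
  [0]=0x1d  [1]=0x44  [2]=0xd9  [3]=0x70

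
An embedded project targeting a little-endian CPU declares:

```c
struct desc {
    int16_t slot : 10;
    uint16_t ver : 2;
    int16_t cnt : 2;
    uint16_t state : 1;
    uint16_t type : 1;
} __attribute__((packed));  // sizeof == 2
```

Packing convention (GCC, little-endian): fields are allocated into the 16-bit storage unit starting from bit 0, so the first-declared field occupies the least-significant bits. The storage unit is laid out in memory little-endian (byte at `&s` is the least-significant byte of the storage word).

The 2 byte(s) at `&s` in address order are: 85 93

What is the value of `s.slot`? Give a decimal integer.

[0]=0x85 [1]=0x93 (little-endian) → word 0x9385
slot [0+:10] = (word>>0) & 0x3ff = 901  ←
ver [10+:2] = (word>>10) & 0x3 = 0
cnt [12+:2] = (word>>12) & 0x3 = 1
state [14+:1] = (word>>14) & 0x1 = 0
type [15+:1] = (word>>15) & 0x1 = 1
slot signed 10b, MSB=1: 901 - 1024 = -123

-123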